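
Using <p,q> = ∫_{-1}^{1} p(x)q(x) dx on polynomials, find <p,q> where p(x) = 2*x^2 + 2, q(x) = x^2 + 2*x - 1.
<p,q> = -16/5

Expand the product: p(x)·q(x) = 2*x^4 + 4*x^3 + 4*x - 2.
∫_{-1}^{1} of each monomial x^k gives [2/(k+1) if k even, 0 if k odd]. Integrating term-by-term (or equivalently evaluating the antiderivative F(x) = 2*x^5/5 + x^4 + 2*x^2 - 2*x at the endpoints):
  F(1) − F(−1) = 7/5 − (23/5) = -16/5.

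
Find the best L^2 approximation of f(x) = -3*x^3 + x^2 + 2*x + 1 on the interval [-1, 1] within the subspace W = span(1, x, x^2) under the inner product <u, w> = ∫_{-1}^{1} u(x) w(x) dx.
g(x) = x^2 + x/5 + 1

The best approximation g ∈ W is the orthogonal projection of f onto W. Writing g = a_0 + a_1 x + a_2 x^2, the coefficients solve the normal equations G · a = b where
  G_{ij} = <φ_i, φ_j> and b_i = <f, φ_i>, with φ_0 = 1, φ_1 = x, φ_2 = x^2.
G =
  [2, 0, 2/3]
  [0, 2/3, 0]
  [2/3, 0, 2/5],
b = (8/3, 2/15, 16/15).
Solving gives a_0 = 1, a_1 = 1/5, a_2 = 1, so
  g(x) = x^2 + x/5 + 1.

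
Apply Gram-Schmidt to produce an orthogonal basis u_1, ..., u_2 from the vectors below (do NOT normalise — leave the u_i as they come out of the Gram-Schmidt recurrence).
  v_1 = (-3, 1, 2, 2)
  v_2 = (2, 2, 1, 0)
Orthogonal basis:
  u_1 = (-3, 1, 2, 2)
  u_2 = (5/3, 19/9, 11/9, 2/9)

Apply the Gram-Schmidt recurrence
  u_1 = v_1
  u_i = v_i − Σ_{j<i} ((v_i · u_j) / (u_j · u_j)) · u_j.

Step by step this gives:
  u_1 = (-3, 1, 2, 2)
  u_2 = (5/3, 19/9, 11/9, 2/9)

Orthogonality check:
  u_2 · u_1 = 0 (should be 0)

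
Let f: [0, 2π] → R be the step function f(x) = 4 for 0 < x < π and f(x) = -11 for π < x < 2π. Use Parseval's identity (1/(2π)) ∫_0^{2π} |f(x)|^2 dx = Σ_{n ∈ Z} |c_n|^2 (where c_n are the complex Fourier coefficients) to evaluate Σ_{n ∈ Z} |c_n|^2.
Σ |c_n|^2 = 137/2

Parseval equates the L^2 energy of f (normalised by 1/(2π)) with the ℓ^2 sum of its Fourier coefficients: (1/(2π)) ∫_0^{2π} |f|^2 = Σ |c_n|^2.
Compute the left side: (1/(2π)) [∫_0^π 4^2 dx + ∫_π^{2π} (-11)^2 dx] = (1/(2π)) · (16π + 121π) = (16 + 121)/2 = 137/2.
So Σ_{n ∈ Z} |c_n|^2 = 137/2.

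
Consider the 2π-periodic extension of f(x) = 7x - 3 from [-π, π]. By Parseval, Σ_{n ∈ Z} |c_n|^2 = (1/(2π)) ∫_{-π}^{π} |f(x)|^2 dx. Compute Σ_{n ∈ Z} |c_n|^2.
Σ |c_n|^2 = 49π^2/3 + 9

Expand and integrate term by term over [-π, π]:
  ∫ (7x)^2 dx = 49·(2π^3/3); ∫ 2·7·(-3)·x dx = 0 (odd integrand); ∫ (-3)^2 dx = 9·2π.
So (1/(2π)) ∫_{-π}^{π} (7x - 3)^2 dx = 49π^2/3 + 9 = 49π^2/3 + 9.
Parseval ⇒ Σ |c_n|^2 = 49π^2/3 + 9.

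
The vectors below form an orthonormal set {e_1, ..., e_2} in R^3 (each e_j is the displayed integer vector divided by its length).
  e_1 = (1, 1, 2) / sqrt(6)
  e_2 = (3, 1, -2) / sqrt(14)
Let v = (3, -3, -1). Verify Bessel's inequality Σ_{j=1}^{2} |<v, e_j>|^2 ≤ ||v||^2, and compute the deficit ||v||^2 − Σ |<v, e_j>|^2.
Σ |<v, e_j>|^2 = 110/21; ||v||^2 = 19; deficit = 289/21

Write each e_j = u_j / sqrt(<u_j, u_j>) where u_j is the displayed integer vector. Then <v, e_j> = <v, u_j> / sqrt(<u_j, u_j>), so |<v, e_j>|^2 = <v, u_j>^2 / <u_j, u_j>.
Coefficients: <v, e_1> = -2/sqrt(6), <v, e_2> = 8/sqrt(14).
Square and sum: Σ |<v, e_j>|^2 = 110/21.
Compute ||v||^2 = v·v = 19.
Deficit = 19 − 110/21 = 289/21 ≥ 0, confirming Bessel's inequality. (The deficit equals ||v − Σ <v,e_j> e_j||^2, the squared distance from v to span{e_j}.)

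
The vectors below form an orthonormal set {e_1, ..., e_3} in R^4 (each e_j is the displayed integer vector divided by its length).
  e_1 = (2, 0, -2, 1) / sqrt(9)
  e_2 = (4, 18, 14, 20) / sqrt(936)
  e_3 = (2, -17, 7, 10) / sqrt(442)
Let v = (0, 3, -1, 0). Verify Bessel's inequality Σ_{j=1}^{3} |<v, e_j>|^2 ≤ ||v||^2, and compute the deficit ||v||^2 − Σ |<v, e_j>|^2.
Σ |<v, e_j>|^2 = 166/17; ||v||^2 = 10; deficit = 4/17

Write each e_j = u_j / sqrt(<u_j, u_j>) where u_j is the displayed integer vector. Then <v, e_j> = <v, u_j> / sqrt(<u_j, u_j>), so |<v, e_j>|^2 = <v, u_j>^2 / <u_j, u_j>.
Coefficients: <v, e_1> = 2/sqrt(9), <v, e_2> = 40/sqrt(936), <v, e_3> = -58/sqrt(442).
Square and sum: Σ |<v, e_j>|^2 = 166/17.
Compute ||v||^2 = v·v = 10.
Deficit = 10 − 166/17 = 4/17 ≥ 0, confirming Bessel's inequality. (The deficit equals ||v − Σ <v,e_j> e_j||^2, the squared distance from v to span{e_j}.)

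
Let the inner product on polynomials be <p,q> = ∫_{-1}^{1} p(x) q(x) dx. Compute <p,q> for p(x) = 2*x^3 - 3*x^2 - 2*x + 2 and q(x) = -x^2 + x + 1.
<p,q> = 4/3

Expand the product: p(x)·q(x) = -2*x^5 + 5*x^4 + x^3 - 7*x^2 + 2.
∫_{-1}^{1} of each monomial x^k gives [2/(k+1) if k even, 0 if k odd]. Integrating term-by-term (or equivalently evaluating the antiderivative F(x) = -x^6/3 + x^5 + x^4/4 - 7*x^3/3 + 2*x at the endpoints):
  F(1) − F(−1) = 7/12 − (-3/4) = 4/3.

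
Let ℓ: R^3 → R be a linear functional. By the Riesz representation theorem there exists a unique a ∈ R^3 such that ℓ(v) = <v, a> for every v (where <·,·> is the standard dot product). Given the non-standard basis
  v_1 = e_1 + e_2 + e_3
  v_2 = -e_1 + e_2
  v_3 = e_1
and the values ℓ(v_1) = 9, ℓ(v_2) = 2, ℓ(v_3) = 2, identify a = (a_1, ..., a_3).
a = (2, 4, 3)

Write a = (a_1, ..., a_3) in the standard basis. For each basis vector v_i, ℓ(v_i) = <v_i, a> is a linear equation in the a_j's. Collect the n equations into a matrix system V a = ℓ, where row i of V is v_i (expressed in the standard basis). Since V is invertible (lower-triangular with 1s on the diagonal, up to permutation), solve by back-substitution:
  V =
[[1, 1, 1],
 [-1, 1, 0],
 [1, 0, 0]]
  V a = (9, 2, 2)
Solving gives a = (2, 4, 3).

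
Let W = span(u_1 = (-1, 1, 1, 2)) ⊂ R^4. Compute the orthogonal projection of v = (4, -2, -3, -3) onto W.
proj_W(v) = (15/7, -15/7, -15/7, -30/7)

Set up U = [u_1 | ... | u_1] ∈ R^(4×1). The projector onto W = col(U) is P = U (U^T U)^(-1) U^T.
Compute U^T U =
  [7],
and U^T v = (-15).
Solve U^T U · c = U^T v for the coefficients: c = (-15/7). The projection is proj_W(v) = U c.
Check: (v - proj_W(v)) · u_1 = 0  (should be 0).
Result: proj_W(v) = (15/7, -15/7, -15/7, -30/7).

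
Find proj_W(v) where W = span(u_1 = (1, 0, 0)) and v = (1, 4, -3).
proj_W(v) = (1, 0, 0)

Set up U = [u_1 | ... | u_1] ∈ R^(3×1). The projector onto W = col(U) is P = U (U^T U)^(-1) U^T.
Compute U^T U =
  [1],
and U^T v = (1).
Solve U^T U · c = U^T v for the coefficients: c = (1). The projection is proj_W(v) = U c.
Check: (v - proj_W(v)) · u_1 = 0  (should be 0).
Result: proj_W(v) = (1, 0, 0).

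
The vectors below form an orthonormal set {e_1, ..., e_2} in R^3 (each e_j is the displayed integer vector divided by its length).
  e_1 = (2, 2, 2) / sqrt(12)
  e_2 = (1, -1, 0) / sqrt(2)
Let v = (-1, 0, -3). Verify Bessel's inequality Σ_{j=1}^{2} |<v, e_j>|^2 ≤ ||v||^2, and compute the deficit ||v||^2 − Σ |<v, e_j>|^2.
Σ |<v, e_j>|^2 = 35/6; ||v||^2 = 10; deficit = 25/6

Write each e_j = u_j / sqrt(<u_j, u_j>) where u_j is the displayed integer vector. Then <v, e_j> = <v, u_j> / sqrt(<u_j, u_j>), so |<v, e_j>|^2 = <v, u_j>^2 / <u_j, u_j>.
Coefficients: <v, e_1> = -8/sqrt(12), <v, e_2> = -1/sqrt(2).
Square and sum: Σ |<v, e_j>|^2 = 35/6.
Compute ||v||^2 = v·v = 10.
Deficit = 10 − 35/6 = 25/6 ≥ 0, confirming Bessel's inequality. (The deficit equals ||v − Σ <v,e_j> e_j||^2, the squared distance from v to span{e_j}.)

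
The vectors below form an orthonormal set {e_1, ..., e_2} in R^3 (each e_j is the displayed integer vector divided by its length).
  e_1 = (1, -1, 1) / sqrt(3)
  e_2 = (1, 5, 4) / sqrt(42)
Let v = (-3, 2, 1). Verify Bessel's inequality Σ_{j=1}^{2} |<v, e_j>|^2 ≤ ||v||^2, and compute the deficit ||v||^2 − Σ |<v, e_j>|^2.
Σ |<v, e_j>|^2 = 115/14; ||v||^2 = 14; deficit = 81/14

Write each e_j = u_j / sqrt(<u_j, u_j>) where u_j is the displayed integer vector. Then <v, e_j> = <v, u_j> / sqrt(<u_j, u_j>), so |<v, e_j>|^2 = <v, u_j>^2 / <u_j, u_j>.
Coefficients: <v, e_1> = -4/sqrt(3), <v, e_2> = 11/sqrt(42).
Square and sum: Σ |<v, e_j>|^2 = 115/14.
Compute ||v||^2 = v·v = 14.
Deficit = 14 − 115/14 = 81/14 ≥ 0, confirming Bessel's inequality. (The deficit equals ||v − Σ <v,e_j> e_j||^2, the squared distance from v to span{e_j}.)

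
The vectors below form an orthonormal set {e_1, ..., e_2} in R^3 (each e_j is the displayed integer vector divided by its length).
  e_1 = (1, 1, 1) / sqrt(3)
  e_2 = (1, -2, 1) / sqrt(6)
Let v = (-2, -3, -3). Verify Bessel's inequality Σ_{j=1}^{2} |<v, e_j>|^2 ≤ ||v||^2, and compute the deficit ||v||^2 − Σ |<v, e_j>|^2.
Σ |<v, e_j>|^2 = 43/2; ||v||^2 = 22; deficit = 1/2

Write each e_j = u_j / sqrt(<u_j, u_j>) where u_j is the displayed integer vector. Then <v, e_j> = <v, u_j> / sqrt(<u_j, u_j>), so |<v, e_j>|^2 = <v, u_j>^2 / <u_j, u_j>.
Coefficients: <v, e_1> = -8/sqrt(3), <v, e_2> = 1/sqrt(6).
Square and sum: Σ |<v, e_j>|^2 = 43/2.
Compute ||v||^2 = v·v = 22.
Deficit = 22 − 43/2 = 1/2 ≥ 0, confirming Bessel's inequality. (The deficit equals ||v − Σ <v,e_j> e_j||^2, the squared distance from v to span{e_j}.)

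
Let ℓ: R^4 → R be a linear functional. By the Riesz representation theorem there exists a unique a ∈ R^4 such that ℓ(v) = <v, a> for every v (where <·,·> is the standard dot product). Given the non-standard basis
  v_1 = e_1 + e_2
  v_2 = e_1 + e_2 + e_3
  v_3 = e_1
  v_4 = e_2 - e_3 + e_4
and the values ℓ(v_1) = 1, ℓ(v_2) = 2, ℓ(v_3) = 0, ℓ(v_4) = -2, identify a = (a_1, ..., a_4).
a = (0, 1, 1, -2)

Write a = (a_1, ..., a_4) in the standard basis. For each basis vector v_i, ℓ(v_i) = <v_i, a> is a linear equation in the a_j's. Collect the n equations into a matrix system V a = ℓ, where row i of V is v_i (expressed in the standard basis). Since V is invertible (lower-triangular with 1s on the diagonal, up to permutation), solve by back-substitution:
  V =
[[1, 1, 0, 0],
 [1, 1, 1, 0],
 [1, 0, 0, 0],
 [0, 1, -1, 1]]
  V a = (1, 2, 0, -2)
Solving gives a = (0, 1, 1, -2).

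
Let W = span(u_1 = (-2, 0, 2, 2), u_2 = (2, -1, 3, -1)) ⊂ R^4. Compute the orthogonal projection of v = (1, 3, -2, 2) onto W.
proj_W(v) = (-13/15, 3/5, -32/15, 4/15)

Set up U = [u_1 | ... | u_2] ∈ R^(4×2). The projector onto W = col(U) is P = U (U^T U)^(-1) U^T.
Compute U^T U =
  [12, 0]
  [0, 15],
and U^T v = (-2, -9).
Solve U^T U · c = U^T v for the coefficients: c = (-1/6, -3/5). The projection is proj_W(v) = U c.
Check: (v - proj_W(v)) · u_1 = 0  (should be 0).
Check: (v - proj_W(v)) · u_2 = 0  (should be 0).
Result: proj_W(v) = (-13/15, 3/5, -32/15, 4/15).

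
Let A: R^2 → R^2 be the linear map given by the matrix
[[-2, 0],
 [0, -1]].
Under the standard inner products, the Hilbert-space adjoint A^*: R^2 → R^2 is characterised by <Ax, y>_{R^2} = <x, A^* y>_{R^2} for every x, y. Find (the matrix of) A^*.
A^* = A^T =
[[-2, 0],
 [0, -1]]

For real matrices with standard dot products, the defining identity <Ax, y> = <x, A^* y> gives (Ax)^T y = x^T (A^*) y, i.e. x^T A^T y = x^T (A^*) y. Since this holds for all x, y, we must have A^* = A^T. Therefore
A^* =
[[-2, 0],
 [0, -1]].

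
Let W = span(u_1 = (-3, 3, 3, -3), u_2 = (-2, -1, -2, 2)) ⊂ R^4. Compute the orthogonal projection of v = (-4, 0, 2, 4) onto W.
proj_W(v) = (-170/43, 8/43, -46/43, 46/43)

Set up U = [u_1 | ... | u_2] ∈ R^(4×2). The projector onto W = col(U) is P = U (U^T U)^(-1) U^T.
Compute U^T U =
  [36, -9]
  [-9, 13],
and U^T v = (6, 12).
Solve U^T U · c = U^T v for the coefficients: c = (62/129, 54/43). The projection is proj_W(v) = U c.
Check: (v - proj_W(v)) · u_1 = 0  (should be 0).
Check: (v - proj_W(v)) · u_2 = 0  (should be 0).
Result: proj_W(v) = (-170/43, 8/43, -46/43, 46/43).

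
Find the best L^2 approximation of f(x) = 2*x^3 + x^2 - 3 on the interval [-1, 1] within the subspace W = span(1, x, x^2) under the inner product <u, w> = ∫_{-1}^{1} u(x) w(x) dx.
g(x) = x^2 + 6*x/5 - 3

The best approximation g ∈ W is the orthogonal projection of f onto W. Writing g = a_0 + a_1 x + a_2 x^2, the coefficients solve the normal equations G · a = b where
  G_{ij} = <φ_i, φ_j> and b_i = <f, φ_i>, with φ_0 = 1, φ_1 = x, φ_2 = x^2.
G =
  [2, 0, 2/3]
  [0, 2/3, 0]
  [2/3, 0, 2/5],
b = (-16/3, 4/5, -8/5).
Solving gives a_0 = -3, a_1 = 6/5, a_2 = 1, so
  g(x) = x^2 + 6*x/5 - 3.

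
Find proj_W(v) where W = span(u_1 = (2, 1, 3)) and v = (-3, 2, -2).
proj_W(v) = (-10/7, -5/7, -15/7)

Set up U = [u_1 | ... | u_1] ∈ R^(3×1). The projector onto W = col(U) is P = U (U^T U)^(-1) U^T.
Compute U^T U =
  [14],
and U^T v = (-10).
Solve U^T U · c = U^T v for the coefficients: c = (-5/7). The projection is proj_W(v) = U c.
Check: (v - proj_W(v)) · u_1 = 0  (should be 0).
Result: proj_W(v) = (-10/7, -5/7, -15/7).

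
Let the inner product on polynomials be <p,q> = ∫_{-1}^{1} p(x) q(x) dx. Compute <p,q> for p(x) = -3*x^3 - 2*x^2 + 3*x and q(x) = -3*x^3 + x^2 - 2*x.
<p,q> = -24/7

Expand the product: p(x)·q(x) = 9*x^6 + 3*x^5 - 5*x^4 + 7*x^3 - 6*x^2.
∫_{-1}^{1} of each monomial x^k gives [2/(k+1) if k even, 0 if k odd]. Integrating term-by-term (or equivalently evaluating the antiderivative F(x) = 9*x^7/7 + x^6/2 - x^5 + 7*x^4/4 - 2*x^3 at the endpoints):
  F(1) − F(−1) = 15/28 − (111/28) = -24/7.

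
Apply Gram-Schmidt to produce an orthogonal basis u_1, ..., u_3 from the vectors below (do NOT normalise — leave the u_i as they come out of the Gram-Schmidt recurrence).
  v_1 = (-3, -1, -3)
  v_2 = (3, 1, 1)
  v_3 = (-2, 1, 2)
Orthogonal basis:
  u_1 = (-3, -1, -3)
  u_2 = (18/19, 6/19, -20/19)
  u_3 = (-1/2, 3/2, 0)

Apply the Gram-Schmidt recurrence
  u_1 = v_1
  u_i = v_i − Σ_{j<i} ((v_i · u_j) / (u_j · u_j)) · u_j.

Step by step this gives:
  u_1 = (-3, -1, -3)
  u_2 = (18/19, 6/19, -20/19)
  u_3 = (-1/2, 3/2, 0)

Orthogonality check:
  u_2 · u_1 = 0 (should be 0)
  u_3 · u_1 = 0 (should be 0)
  u_3 · u_2 = 0 (should be 0)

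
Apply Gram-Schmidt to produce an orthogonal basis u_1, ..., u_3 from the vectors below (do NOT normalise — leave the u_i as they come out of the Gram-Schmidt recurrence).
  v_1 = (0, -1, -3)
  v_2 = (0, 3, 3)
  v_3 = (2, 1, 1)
Orthogonal basis:
  u_1 = (0, -1, -3)
  u_2 = (0, 9/5, -3/5)
  u_3 = (2, 0, 0)

Apply the Gram-Schmidt recurrence
  u_1 = v_1
  u_i = v_i − Σ_{j<i} ((v_i · u_j) / (u_j · u_j)) · u_j.

Step by step this gives:
  u_1 = (0, -1, -3)
  u_2 = (0, 9/5, -3/5)
  u_3 = (2, 0, 0)

Orthogonality check:
  u_2 · u_1 = 0 (should be 0)
  u_3 · u_1 = 0 (should be 0)
  u_3 · u_2 = 0 (should be 0)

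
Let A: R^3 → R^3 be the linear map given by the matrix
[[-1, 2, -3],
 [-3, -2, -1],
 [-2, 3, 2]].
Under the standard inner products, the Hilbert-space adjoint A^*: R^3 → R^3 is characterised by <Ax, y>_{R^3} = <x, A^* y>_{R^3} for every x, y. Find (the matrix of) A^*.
A^* = A^T =
[[-1, -3, -2],
 [2, -2, 3],
 [-3, -1, 2]]

For real matrices with standard dot products, the defining identity <Ax, y> = <x, A^* y> gives (Ax)^T y = x^T (A^*) y, i.e. x^T A^T y = x^T (A^*) y. Since this holds for all x, y, we must have A^* = A^T. Therefore
A^* =
[[-1, -3, -2],
 [2, -2, 3],
 [-3, -1, 2]].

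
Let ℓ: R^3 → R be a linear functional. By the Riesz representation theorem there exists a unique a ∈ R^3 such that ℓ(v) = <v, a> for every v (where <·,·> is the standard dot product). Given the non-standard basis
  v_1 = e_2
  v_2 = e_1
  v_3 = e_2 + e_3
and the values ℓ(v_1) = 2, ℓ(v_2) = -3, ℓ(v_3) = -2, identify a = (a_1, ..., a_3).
a = (-3, 2, -4)

Write a = (a_1, ..., a_3) in the standard basis. For each basis vector v_i, ℓ(v_i) = <v_i, a> is a linear equation in the a_j's. Collect the n equations into a matrix system V a = ℓ, where row i of V is v_i (expressed in the standard basis). Since V is invertible (lower-triangular with 1s on the diagonal, up to permutation), solve by back-substitution:
  V =
[[0, 1, 0],
 [1, 0, 0],
 [0, 1, 1]]
  V a = (2, -3, -2)
Solving gives a = (-3, 2, -4).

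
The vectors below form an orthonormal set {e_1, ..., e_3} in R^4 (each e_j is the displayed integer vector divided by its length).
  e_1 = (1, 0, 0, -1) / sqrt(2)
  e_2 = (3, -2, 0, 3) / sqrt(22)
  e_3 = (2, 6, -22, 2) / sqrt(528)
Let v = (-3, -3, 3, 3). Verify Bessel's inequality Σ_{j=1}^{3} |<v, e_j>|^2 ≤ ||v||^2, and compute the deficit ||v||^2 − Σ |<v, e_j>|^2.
Σ |<v, e_j>|^2 = 33; ||v||^2 = 36; deficit = 3

Write each e_j = u_j / sqrt(<u_j, u_j>) where u_j is the displayed integer vector. Then <v, e_j> = <v, u_j> / sqrt(<u_j, u_j>), so |<v, e_j>|^2 = <v, u_j>^2 / <u_j, u_j>.
Coefficients: <v, e_1> = -6/sqrt(2), <v, e_2> = 6/sqrt(22), <v, e_3> = -84/sqrt(528).
Square and sum: Σ |<v, e_j>|^2 = 33.
Compute ||v||^2 = v·v = 36.
Deficit = 36 − 33 = 3 ≥ 0, confirming Bessel's inequality. (The deficit equals ||v − Σ <v,e_j> e_j||^2, the squared distance from v to span{e_j}.)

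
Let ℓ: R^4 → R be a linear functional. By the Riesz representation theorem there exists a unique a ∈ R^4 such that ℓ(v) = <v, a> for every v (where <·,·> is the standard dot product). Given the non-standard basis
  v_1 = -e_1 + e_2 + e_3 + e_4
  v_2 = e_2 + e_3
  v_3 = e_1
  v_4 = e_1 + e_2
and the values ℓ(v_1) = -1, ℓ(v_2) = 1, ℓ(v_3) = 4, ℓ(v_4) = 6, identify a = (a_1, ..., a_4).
a = (4, 2, -1, 2)

Write a = (a_1, ..., a_4) in the standard basis. For each basis vector v_i, ℓ(v_i) = <v_i, a> is a linear equation in the a_j's. Collect the n equations into a matrix system V a = ℓ, where row i of V is v_i (expressed in the standard basis). Since V is invertible (lower-triangular with 1s on the diagonal, up to permutation), solve by back-substitution:
  V =
[[-1, 1, 1, 1],
 [0, 1, 1, 0],
 [1, 0, 0, 0],
 [1, 1, 0, 0]]
  V a = (-1, 1, 4, 6)
Solving gives a = (4, 2, -1, 2).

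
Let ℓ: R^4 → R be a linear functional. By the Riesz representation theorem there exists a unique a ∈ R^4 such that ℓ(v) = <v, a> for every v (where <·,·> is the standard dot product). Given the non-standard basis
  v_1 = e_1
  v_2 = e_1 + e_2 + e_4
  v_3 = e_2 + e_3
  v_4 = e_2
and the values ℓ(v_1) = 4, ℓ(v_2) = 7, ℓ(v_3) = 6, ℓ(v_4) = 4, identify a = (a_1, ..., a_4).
a = (4, 4, 2, -1)

Write a = (a_1, ..., a_4) in the standard basis. For each basis vector v_i, ℓ(v_i) = <v_i, a> is a linear equation in the a_j's. Collect the n equations into a matrix system V a = ℓ, where row i of V is v_i (expressed in the standard basis). Since V is invertible (lower-triangular with 1s on the diagonal, up to permutation), solve by back-substitution:
  V =
[[1, 0, 0, 0],
 [1, 1, 0, 1],
 [0, 1, 1, 0],
 [0, 1, 0, 0]]
  V a = (4, 7, 6, 4)
Solving gives a = (4, 4, 2, -1).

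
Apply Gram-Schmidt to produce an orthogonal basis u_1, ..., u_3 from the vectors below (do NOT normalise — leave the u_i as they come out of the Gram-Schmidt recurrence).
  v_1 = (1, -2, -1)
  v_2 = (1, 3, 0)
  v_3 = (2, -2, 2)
Orthogonal basis:
  u_1 = (1, -2, -1)
  u_2 = (11/6, 4/3, -5/6)
  u_3 = (54/35, -18/35, 18/7)

Apply the Gram-Schmidt recurrence
  u_1 = v_1
  u_i = v_i − Σ_{j<i} ((v_i · u_j) / (u_j · u_j)) · u_j.

Step by step this gives:
  u_1 = (1, -2, -1)
  u_2 = (11/6, 4/3, -5/6)
  u_3 = (54/35, -18/35, 18/7)

Orthogonality check:
  u_2 · u_1 = 0 (should be 0)
  u_3 · u_1 = 0 (should be 0)
  u_3 · u_2 = 0 (should be 0)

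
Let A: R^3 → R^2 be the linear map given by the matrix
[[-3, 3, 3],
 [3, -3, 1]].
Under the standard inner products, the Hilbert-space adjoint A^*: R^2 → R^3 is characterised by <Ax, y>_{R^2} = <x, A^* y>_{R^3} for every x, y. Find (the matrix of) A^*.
A^* = A^T =
[[-3, 3],
 [3, -3],
 [3, 1]]

For real matrices with standard dot products, the defining identity <Ax, y> = <x, A^* y> gives (Ax)^T y = x^T (A^*) y, i.e. x^T A^T y = x^T (A^*) y. Since this holds for all x, y, we must have A^* = A^T. Therefore
A^* =
[[-3, 3],
 [3, -3],
 [3, 1]].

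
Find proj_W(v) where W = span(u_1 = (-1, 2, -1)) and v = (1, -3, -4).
proj_W(v) = (1/2, -1, 1/2)

Set up U = [u_1 | ... | u_1] ∈ R^(3×1). The projector onto W = col(U) is P = U (U^T U)^(-1) U^T.
Compute U^T U =
  [6],
and U^T v = (-3).
Solve U^T U · c = U^T v for the coefficients: c = (-1/2). The projection is proj_W(v) = U c.
Check: (v - proj_W(v)) · u_1 = 0  (should be 0).
Result: proj_W(v) = (1/2, -1, 1/2).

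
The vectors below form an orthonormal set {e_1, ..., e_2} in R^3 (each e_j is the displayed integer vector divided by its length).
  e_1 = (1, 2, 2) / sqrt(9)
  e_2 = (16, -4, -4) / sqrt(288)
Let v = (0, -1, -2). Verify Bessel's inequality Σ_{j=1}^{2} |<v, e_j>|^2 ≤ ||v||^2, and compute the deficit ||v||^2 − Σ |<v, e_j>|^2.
Σ |<v, e_j>|^2 = 9/2; ||v||^2 = 5; deficit = 1/2

Write each e_j = u_j / sqrt(<u_j, u_j>) where u_j is the displayed integer vector. Then <v, e_j> = <v, u_j> / sqrt(<u_j, u_j>), so |<v, e_j>|^2 = <v, u_j>^2 / <u_j, u_j>.
Coefficients: <v, e_1> = -6/sqrt(9), <v, e_2> = 12/sqrt(288).
Square and sum: Σ |<v, e_j>|^2 = 9/2.
Compute ||v||^2 = v·v = 5.
Deficit = 5 − 9/2 = 1/2 ≥ 0, confirming Bessel's inequality. (The deficit equals ||v − Σ <v,e_j> e_j||^2, the squared distance from v to span{e_j}.)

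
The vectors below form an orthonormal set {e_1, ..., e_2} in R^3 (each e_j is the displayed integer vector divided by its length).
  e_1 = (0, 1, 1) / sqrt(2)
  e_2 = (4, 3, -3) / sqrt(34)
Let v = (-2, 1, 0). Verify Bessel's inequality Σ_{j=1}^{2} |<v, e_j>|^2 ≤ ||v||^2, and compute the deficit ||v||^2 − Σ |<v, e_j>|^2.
Σ |<v, e_j>|^2 = 21/17; ||v||^2 = 5; deficit = 64/17

Write each e_j = u_j / sqrt(<u_j, u_j>) where u_j is the displayed integer vector. Then <v, e_j> = <v, u_j> / sqrt(<u_j, u_j>), so |<v, e_j>|^2 = <v, u_j>^2 / <u_j, u_j>.
Coefficients: <v, e_1> = 1/sqrt(2), <v, e_2> = -5/sqrt(34).
Square and sum: Σ |<v, e_j>|^2 = 21/17.
Compute ||v||^2 = v·v = 5.
Deficit = 5 − 21/17 = 64/17 ≥ 0, confirming Bessel's inequality. (The deficit equals ||v − Σ <v,e_j> e_j||^2, the squared distance from v to span{e_j}.)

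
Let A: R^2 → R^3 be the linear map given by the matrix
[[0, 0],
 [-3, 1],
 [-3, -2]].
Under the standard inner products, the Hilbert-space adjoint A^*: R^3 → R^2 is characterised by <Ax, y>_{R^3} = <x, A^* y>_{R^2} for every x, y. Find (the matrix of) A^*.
A^* = A^T =
[[0, -3, -3],
 [0, 1, -2]]

For real matrices with standard dot products, the defining identity <Ax, y> = <x, A^* y> gives (Ax)^T y = x^T (A^*) y, i.e. x^T A^T y = x^T (A^*) y. Since this holds for all x, y, we must have A^* = A^T. Therefore
A^* =
[[0, -3, -3],
 [0, 1, -2]].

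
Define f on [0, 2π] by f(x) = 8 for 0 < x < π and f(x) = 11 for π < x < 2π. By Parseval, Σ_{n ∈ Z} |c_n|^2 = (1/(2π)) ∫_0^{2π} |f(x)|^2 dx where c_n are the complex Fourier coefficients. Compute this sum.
Σ |c_n|^2 = 185/2

Parseval equates the L^2 energy of f (normalised by 1/(2π)) with the ℓ^2 sum of its Fourier coefficients: (1/(2π)) ∫_0^{2π} |f|^2 = Σ |c_n|^2.
Compute the left side: (1/(2π)) [∫_0^π 8^2 dx + ∫_π^{2π} 11^2 dx] = (1/(2π)) · (64π + 121π) = (64 + 121)/2 = 185/2.
So Σ_{n ∈ Z} |c_n|^2 = 185/2.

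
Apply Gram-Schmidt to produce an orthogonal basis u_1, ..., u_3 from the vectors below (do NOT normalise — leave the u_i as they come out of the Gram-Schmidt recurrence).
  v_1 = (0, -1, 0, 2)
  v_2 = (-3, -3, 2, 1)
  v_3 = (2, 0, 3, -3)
Orthogonal basis:
  u_1 = (0, -1, 0, 2)
  u_2 = (-3, -2, 2, -1)
  u_3 = (5/2, -13/15, 8/3, -13/30)

Apply the Gram-Schmidt recurrence
  u_1 = v_1
  u_i = v_i − Σ_{j<i} ((v_i · u_j) / (u_j · u_j)) · u_j.

Step by step this gives:
  u_1 = (0, -1, 0, 2)
  u_2 = (-3, -2, 2, -1)
  u_3 = (5/2, -13/15, 8/3, -13/30)

Orthogonality check:
  u_2 · u_1 = 0 (should be 0)
  u_3 · u_1 = 0 (should be 0)
  u_3 · u_2 = 0 (should be 0)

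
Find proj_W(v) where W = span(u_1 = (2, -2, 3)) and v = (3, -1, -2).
proj_W(v) = (4/17, -4/17, 6/17)

Set up U = [u_1 | ... | u_1] ∈ R^(3×1). The projector onto W = col(U) is P = U (U^T U)^(-1) U^T.
Compute U^T U =
  [17],
and U^T v = (2).
Solve U^T U · c = U^T v for the coefficients: c = (2/17). The projection is proj_W(v) = U c.
Check: (v - proj_W(v)) · u_1 = 0  (should be 0).
Result: proj_W(v) = (4/17, -4/17, 6/17).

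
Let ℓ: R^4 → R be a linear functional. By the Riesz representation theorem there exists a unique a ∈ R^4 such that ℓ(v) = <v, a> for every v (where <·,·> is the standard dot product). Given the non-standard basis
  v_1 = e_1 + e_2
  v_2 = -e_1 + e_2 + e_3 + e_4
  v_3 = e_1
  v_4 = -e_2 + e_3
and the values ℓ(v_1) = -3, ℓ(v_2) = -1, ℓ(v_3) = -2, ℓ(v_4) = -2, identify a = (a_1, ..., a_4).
a = (-2, -1, -3, 1)

Write a = (a_1, ..., a_4) in the standard basis. For each basis vector v_i, ℓ(v_i) = <v_i, a> is a linear equation in the a_j's. Collect the n equations into a matrix system V a = ℓ, where row i of V is v_i (expressed in the standard basis). Since V is invertible (lower-triangular with 1s on the diagonal, up to permutation), solve by back-substitution:
  V =
[[1, 1, 0, 0],
 [-1, 1, 1, 1],
 [1, 0, 0, 0],
 [0, -1, 1, 0]]
  V a = (-3, -1, -2, -2)
Solving gives a = (-2, -1, -3, 1).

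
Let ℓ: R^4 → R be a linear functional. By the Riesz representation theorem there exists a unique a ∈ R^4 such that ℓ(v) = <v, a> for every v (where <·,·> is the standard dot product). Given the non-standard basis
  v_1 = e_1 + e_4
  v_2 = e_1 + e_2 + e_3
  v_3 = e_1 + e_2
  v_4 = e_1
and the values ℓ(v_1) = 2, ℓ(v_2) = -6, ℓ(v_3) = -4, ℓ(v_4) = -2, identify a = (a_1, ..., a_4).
a = (-2, -2, -2, 4)

Write a = (a_1, ..., a_4) in the standard basis. For each basis vector v_i, ℓ(v_i) = <v_i, a> is a linear equation in the a_j's. Collect the n equations into a matrix system V a = ℓ, where row i of V is v_i (expressed in the standard basis). Since V is invertible (lower-triangular with 1s on the diagonal, up to permutation), solve by back-substitution:
  V =
[[1, 0, 0, 1],
 [1, 1, 1, 0],
 [1, 1, 0, 0],
 [1, 0, 0, 0]]
  V a = (2, -6, -4, -2)
Solving gives a = (-2, -2, -2, 4).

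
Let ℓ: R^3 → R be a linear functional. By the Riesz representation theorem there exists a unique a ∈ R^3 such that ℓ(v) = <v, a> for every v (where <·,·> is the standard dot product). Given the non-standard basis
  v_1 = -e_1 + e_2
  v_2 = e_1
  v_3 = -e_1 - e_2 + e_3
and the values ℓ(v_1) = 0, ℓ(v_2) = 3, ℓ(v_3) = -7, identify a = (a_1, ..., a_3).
a = (3, 3, -1)

Write a = (a_1, ..., a_3) in the standard basis. For each basis vector v_i, ℓ(v_i) = <v_i, a> is a linear equation in the a_j's. Collect the n equations into a matrix system V a = ℓ, where row i of V is v_i (expressed in the standard basis). Since V is invertible (lower-triangular with 1s on the diagonal, up to permutation), solve by back-substitution:
  V =
[[-1, 1, 0],
 [1, 0, 0],
 [-1, -1, 1]]
  V a = (0, 3, -7)
Solving gives a = (3, 3, -1).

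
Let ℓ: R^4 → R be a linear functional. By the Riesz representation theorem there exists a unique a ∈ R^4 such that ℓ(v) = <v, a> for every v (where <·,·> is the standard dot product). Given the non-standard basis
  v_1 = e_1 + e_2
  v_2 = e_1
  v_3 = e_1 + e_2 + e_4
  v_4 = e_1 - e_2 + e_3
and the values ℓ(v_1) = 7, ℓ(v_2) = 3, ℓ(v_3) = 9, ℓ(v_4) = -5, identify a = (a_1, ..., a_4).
a = (3, 4, -4, 2)

Write a = (a_1, ..., a_4) in the standard basis. For each basis vector v_i, ℓ(v_i) = <v_i, a> is a linear equation in the a_j's. Collect the n equations into a matrix system V a = ℓ, where row i of V is v_i (expressed in the standard basis). Since V is invertible (lower-triangular with 1s on the diagonal, up to permutation), solve by back-substitution:
  V =
[[1, 1, 0, 0],
 [1, 0, 0, 0],
 [1, 1, 0, 1],
 [1, -1, 1, 0]]
  V a = (7, 3, 9, -5)
Solving gives a = (3, 4, -4, 2).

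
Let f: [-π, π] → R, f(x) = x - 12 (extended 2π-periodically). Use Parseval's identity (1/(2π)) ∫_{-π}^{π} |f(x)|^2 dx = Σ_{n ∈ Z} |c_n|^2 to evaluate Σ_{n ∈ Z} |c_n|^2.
Σ |c_n|^2 = π^2/3 + 144

Expand and integrate term by term over [-π, π]:
  ∫ (x)^2 dx = 1·(2π^3/3); ∫ 2·1·(-12)·x dx = 0 (odd integrand); ∫ (-12)^2 dx = 144·2π.
So (1/(2π)) ∫_{-π}^{π} (x - 12)^2 dx = 1π^2/3 + 144 = π^2/3 + 144.
Parseval ⇒ Σ |c_n|^2 = π^2/3 + 144.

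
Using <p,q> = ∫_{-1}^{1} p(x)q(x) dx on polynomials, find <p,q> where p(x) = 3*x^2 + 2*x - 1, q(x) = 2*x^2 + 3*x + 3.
<p,q> = 76/15

Expand the product: p(x)·q(x) = 6*x^4 + 13*x^3 + 13*x^2 + 3*x - 3.
∫_{-1}^{1} of each monomial x^k gives [2/(k+1) if k even, 0 if k odd]. Integrating term-by-term (or equivalently evaluating the antiderivative F(x) = 6*x^5/5 + 13*x^4/4 + 13*x^3/3 + 3*x^2/2 - 3*x at the endpoints):
  F(1) − F(−1) = 437/60 − (133/60) = 76/15.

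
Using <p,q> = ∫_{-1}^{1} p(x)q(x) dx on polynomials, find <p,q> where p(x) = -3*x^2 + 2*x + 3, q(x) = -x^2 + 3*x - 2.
<p,q> = -24/5

Expand the product: p(x)·q(x) = 3*x^4 - 11*x^3 + 9*x^2 + 5*x - 6.
∫_{-1}^{1} of each monomial x^k gives [2/(k+1) if k even, 0 if k odd]. Integrating term-by-term (or equivalently evaluating the antiderivative F(x) = 3*x^5/5 - 11*x^4/4 + 3*x^3 + 5*x^2/2 - 6*x at the endpoints):
  F(1) − F(−1) = -53/20 − (43/20) = -24/5.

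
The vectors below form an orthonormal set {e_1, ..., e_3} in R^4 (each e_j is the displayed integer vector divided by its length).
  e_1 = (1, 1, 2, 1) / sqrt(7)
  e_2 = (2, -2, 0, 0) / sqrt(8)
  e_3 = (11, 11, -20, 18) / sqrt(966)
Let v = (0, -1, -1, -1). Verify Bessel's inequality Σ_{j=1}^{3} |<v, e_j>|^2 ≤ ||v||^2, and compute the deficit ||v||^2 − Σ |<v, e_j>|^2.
Σ |<v, e_j>|^2 = 66/23; ||v||^2 = 3; deficit = 3/23

Write each e_j = u_j / sqrt(<u_j, u_j>) where u_j is the displayed integer vector. Then <v, e_j> = <v, u_j> / sqrt(<u_j, u_j>), so |<v, e_j>|^2 = <v, u_j>^2 / <u_j, u_j>.
Coefficients: <v, e_1> = -4/sqrt(7), <v, e_2> = 2/sqrt(8), <v, e_3> = -9/sqrt(966).
Square and sum: Σ |<v, e_j>|^2 = 66/23.
Compute ||v||^2 = v·v = 3.
Deficit = 3 − 66/23 = 3/23 ≥ 0, confirming Bessel's inequality. (The deficit equals ||v − Σ <v,e_j> e_j||^2, the squared distance from v to span{e_j}.)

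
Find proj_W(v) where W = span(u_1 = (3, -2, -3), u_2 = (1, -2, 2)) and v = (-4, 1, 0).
proj_W(v) = (-478/197, 476/197, 124/197)

Set up U = [u_1 | ... | u_2] ∈ R^(3×2). The projector onto W = col(U) is P = U (U^T U)^(-1) U^T.
Compute U^T U =
  [22, 1]
  [1, 9],
and U^T v = (-14, -6).
Solve U^T U · c = U^T v for the coefficients: c = (-120/197, -118/197). The projection is proj_W(v) = U c.
Check: (v - proj_W(v)) · u_1 = 0  (should be 0).
Check: (v - proj_W(v)) · u_2 = 0  (should be 0).
Result: proj_W(v) = (-478/197, 476/197, 124/197).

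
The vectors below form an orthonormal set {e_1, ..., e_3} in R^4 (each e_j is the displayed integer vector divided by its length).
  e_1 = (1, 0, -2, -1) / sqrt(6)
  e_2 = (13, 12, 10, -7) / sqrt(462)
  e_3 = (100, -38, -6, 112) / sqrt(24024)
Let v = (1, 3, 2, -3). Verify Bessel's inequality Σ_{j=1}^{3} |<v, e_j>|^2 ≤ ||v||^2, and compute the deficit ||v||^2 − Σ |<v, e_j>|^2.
Σ |<v, e_j>|^2 = 1793/78; ||v||^2 = 23; deficit = 1/78

Write each e_j = u_j / sqrt(<u_j, u_j>) where u_j is the displayed integer vector. Then <v, e_j> = <v, u_j> / sqrt(<u_j, u_j>), so |<v, e_j>|^2 = <v, u_j>^2 / <u_j, u_j>.
Coefficients: <v, e_1> = 0/sqrt(6), <v, e_2> = 90/sqrt(462), <v, e_3> = -362/sqrt(24024).
Square and sum: Σ |<v, e_j>|^2 = 1793/78.
Compute ||v||^2 = v·v = 23.
Deficit = 23 − 1793/78 = 1/78 ≥ 0, confirming Bessel's inequality. (The deficit equals ||v − Σ <v,e_j> e_j||^2, the squared distance from v to span{e_j}.)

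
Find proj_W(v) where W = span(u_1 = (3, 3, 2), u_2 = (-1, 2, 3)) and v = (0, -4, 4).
proj_W(v) = (-400/227, -28/227, 188/227)

Set up U = [u_1 | ... | u_2] ∈ R^(3×2). The projector onto W = col(U) is P = U (U^T U)^(-1) U^T.
Compute U^T U =
  [22, 9]
  [9, 14],
and U^T v = (-4, 4).
Solve U^T U · c = U^T v for the coefficients: c = (-92/227, 124/227). The projection is proj_W(v) = U c.
Check: (v - proj_W(v)) · u_1 = 0  (should be 0).
Check: (v - proj_W(v)) · u_2 = 0  (should be 0).
Result: proj_W(v) = (-400/227, -28/227, 188/227).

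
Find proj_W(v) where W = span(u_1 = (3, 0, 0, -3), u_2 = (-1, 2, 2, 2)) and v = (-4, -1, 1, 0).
proj_W(v) = (-36/17, -8/17, -8/17, 32/17)

Set up U = [u_1 | ... | u_2] ∈ R^(4×2). The projector onto W = col(U) is P = U (U^T U)^(-1) U^T.
Compute U^T U =
  [18, -9]
  [-9, 13],
and U^T v = (-12, 4).
Solve U^T U · c = U^T v for the coefficients: c = (-40/51, -4/17). The projection is proj_W(v) = U c.
Check: (v - proj_W(v)) · u_1 = 0  (should be 0).
Check: (v - proj_W(v)) · u_2 = 0  (should be 0).
Result: proj_W(v) = (-36/17, -8/17, -8/17, 32/17).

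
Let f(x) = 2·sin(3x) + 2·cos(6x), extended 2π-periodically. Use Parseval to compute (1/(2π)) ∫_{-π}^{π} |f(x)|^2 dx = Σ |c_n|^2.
Σ |c_n|^2 = 4

Expand |f|^2 and use orthogonality of {sin(nx), cos(mx)} on [-π, π]:
  ∫_{-π}^{π} sin(nx)^2 dx = π, ∫ cos(mx)^2 dx = π, and cross terms integrate to 0.
So ∫_{-π}^{π} f(x)^2 dx = 2^2 · π + 2^2 · π = (4 + 4)π.
Divide by 2π: (4 + 4)/2 = 4.
By Parseval, this equals Σ |c_n|^2.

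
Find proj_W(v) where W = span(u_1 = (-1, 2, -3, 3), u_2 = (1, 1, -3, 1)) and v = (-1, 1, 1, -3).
proj_W(v) = (9/107, -81/107, 153/107, -111/107)

Set up U = [u_1 | ... | u_2] ∈ R^(4×2). The projector onto W = col(U) is P = U (U^T U)^(-1) U^T.
Compute U^T U =
  [23, 13]
  [13, 12],
and U^T v = (-9, -6).
Solve U^T U · c = U^T v for the coefficients: c = (-30/107, -21/107). The projection is proj_W(v) = U c.
Check: (v - proj_W(v)) · u_1 = 0  (should be 0).
Check: (v - proj_W(v)) · u_2 = 0  (should be 0).
Result: proj_W(v) = (9/107, -81/107, 153/107, -111/107).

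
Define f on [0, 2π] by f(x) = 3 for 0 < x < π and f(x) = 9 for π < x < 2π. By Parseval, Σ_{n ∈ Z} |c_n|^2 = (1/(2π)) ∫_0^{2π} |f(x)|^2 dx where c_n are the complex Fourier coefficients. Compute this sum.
Σ |c_n|^2 = 45

Parseval equates the L^2 energy of f (normalised by 1/(2π)) with the ℓ^2 sum of its Fourier coefficients: (1/(2π)) ∫_0^{2π} |f|^2 = Σ |c_n|^2.
Compute the left side: (1/(2π)) [∫_0^π 3^2 dx + ∫_π^{2π} 9^2 dx] = (1/(2π)) · (9π + 81π) = (9 + 81)/2 = 45.
So Σ_{n ∈ Z} |c_n|^2 = 45.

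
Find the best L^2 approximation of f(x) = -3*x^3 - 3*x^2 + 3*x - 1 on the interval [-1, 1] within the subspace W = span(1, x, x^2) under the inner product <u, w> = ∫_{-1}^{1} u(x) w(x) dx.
g(x) = -3*x^2 + 6*x/5 - 1

The best approximation g ∈ W is the orthogonal projection of f onto W. Writing g = a_0 + a_1 x + a_2 x^2, the coefficients solve the normal equations G · a = b where
  G_{ij} = <φ_i, φ_j> and b_i = <f, φ_i>, with φ_0 = 1, φ_1 = x, φ_2 = x^2.
G =
  [2, 0, 2/3]
  [0, 2/3, 0]
  [2/3, 0, 2/5],
b = (-4, 4/5, -28/15).
Solving gives a_0 = -1, a_1 = 6/5, a_2 = -3, so
  g(x) = -3*x^2 + 6*x/5 - 1.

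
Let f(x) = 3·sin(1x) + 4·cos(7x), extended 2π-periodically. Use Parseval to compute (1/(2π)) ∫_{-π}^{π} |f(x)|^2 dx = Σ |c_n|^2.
Σ |c_n|^2 = 25/2

Expand |f|^2 and use orthogonality of {sin(nx), cos(mx)} on [-π, π]:
  ∫_{-π}^{π} sin(nx)^2 dx = π, ∫ cos(mx)^2 dx = π, and cross terms integrate to 0.
So ∫_{-π}^{π} f(x)^2 dx = 3^2 · π + 4^2 · π = (9 + 16)π.
Divide by 2π: (9 + 16)/2 = 25/2.
By Parseval, this equals Σ |c_n|^2.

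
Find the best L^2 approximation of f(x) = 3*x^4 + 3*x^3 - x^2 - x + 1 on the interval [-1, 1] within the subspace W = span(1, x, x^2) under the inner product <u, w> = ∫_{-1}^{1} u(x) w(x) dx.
g(x) = 11*x^2/7 + 4*x/5 + 26/35

The best approximation g ∈ W is the orthogonal projection of f onto W. Writing g = a_0 + a_1 x + a_2 x^2, the coefficients solve the normal equations G · a = b where
  G_{ij} = <φ_i, φ_j> and b_i = <f, φ_i>, with φ_0 = 1, φ_1 = x, φ_2 = x^2.
G =
  [2, 0, 2/3]
  [0, 2/3, 0]
  [2/3, 0, 2/5],
b = (38/15, 8/15, 118/105).
Solving gives a_0 = 26/35, a_1 = 4/5, a_2 = 11/7, so
  g(x) = 11*x^2/7 + 4*x/5 + 26/35.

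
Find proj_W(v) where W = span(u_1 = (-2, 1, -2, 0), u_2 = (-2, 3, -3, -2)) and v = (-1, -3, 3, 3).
proj_W(v) = (6/65, -217/65, 113/65, 214/65)

Set up U = [u_1 | ... | u_2] ∈ R^(4×2). The projector onto W = col(U) is P = U (U^T U)^(-1) U^T.
Compute U^T U =
  [9, 13]
  [13, 26],
and U^T v = (-7, -22).
Solve U^T U · c = U^T v for the coefficients: c = (8/5, -107/65). The projection is proj_W(v) = U c.
Check: (v - proj_W(v)) · u_1 = 0  (should be 0).
Check: (v - proj_W(v)) · u_2 = 0  (should be 0).
Result: proj_W(v) = (6/65, -217/65, 113/65, 214/65).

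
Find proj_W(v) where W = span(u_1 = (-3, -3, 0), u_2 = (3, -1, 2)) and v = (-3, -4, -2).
proj_W(v) = (-23/6, -19/6, -1/3)

Set up U = [u_1 | ... | u_2] ∈ R^(3×2). The projector onto W = col(U) is P = U (U^T U)^(-1) U^T.
Compute U^T U =
  [18, -6]
  [-6, 14],
and U^T v = (21, -9).
Solve U^T U · c = U^T v for the coefficients: c = (10/9, -1/6). The projection is proj_W(v) = U c.
Check: (v - proj_W(v)) · u_1 = 0  (should be 0).
Check: (v - proj_W(v)) · u_2 = 0  (should be 0).
Result: proj_W(v) = (-23/6, -19/6, -1/3).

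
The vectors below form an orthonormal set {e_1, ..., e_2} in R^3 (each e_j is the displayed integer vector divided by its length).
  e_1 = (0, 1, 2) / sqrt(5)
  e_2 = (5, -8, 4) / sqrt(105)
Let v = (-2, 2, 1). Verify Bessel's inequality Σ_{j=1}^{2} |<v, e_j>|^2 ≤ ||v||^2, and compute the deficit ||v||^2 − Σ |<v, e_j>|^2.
Σ |<v, e_j>|^2 = 164/21; ||v||^2 = 9; deficit = 25/21

Write each e_j = u_j / sqrt(<u_j, u_j>) where u_j is the displayed integer vector. Then <v, e_j> = <v, u_j> / sqrt(<u_j, u_j>), so |<v, e_j>|^2 = <v, u_j>^2 / <u_j, u_j>.
Coefficients: <v, e_1> = 4/sqrt(5), <v, e_2> = -22/sqrt(105).
Square and sum: Σ |<v, e_j>|^2 = 164/21.
Compute ||v||^2 = v·v = 9.
Deficit = 9 − 164/21 = 25/21 ≥ 0, confirming Bessel's inequality. (The deficit equals ||v − Σ <v,e_j> e_j||^2, the squared distance from v to span{e_j}.)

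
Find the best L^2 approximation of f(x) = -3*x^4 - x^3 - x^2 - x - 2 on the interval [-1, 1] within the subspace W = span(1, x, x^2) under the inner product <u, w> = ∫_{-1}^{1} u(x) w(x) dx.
g(x) = -25*x^2/7 - 8*x/5 - 61/35

The best approximation g ∈ W is the orthogonal projection of f onto W. Writing g = a_0 + a_1 x + a_2 x^2, the coefficients solve the normal equations G · a = b where
  G_{ij} = <φ_i, φ_j> and b_i = <f, φ_i>, with φ_0 = 1, φ_1 = x, φ_2 = x^2.
G =
  [2, 0, 2/3]
  [0, 2/3, 0]
  [2/3, 0, 2/5],
b = (-88/15, -16/15, -272/105).
Solving gives a_0 = -61/35, a_1 = -8/5, a_2 = -25/7, so
  g(x) = -25*x^2/7 - 8*x/5 - 61/35.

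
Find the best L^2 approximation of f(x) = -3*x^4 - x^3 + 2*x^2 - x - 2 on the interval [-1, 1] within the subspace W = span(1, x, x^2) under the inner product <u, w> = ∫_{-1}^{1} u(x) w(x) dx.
g(x) = -4*x^2/7 - 8*x/5 - 61/35

The best approximation g ∈ W is the orthogonal projection of f onto W. Writing g = a_0 + a_1 x + a_2 x^2, the coefficients solve the normal equations G · a = b where
  G_{ij} = <φ_i, φ_j> and b_i = <f, φ_i>, with φ_0 = 1, φ_1 = x, φ_2 = x^2.
G =
  [2, 0, 2/3]
  [0, 2/3, 0]
  [2/3, 0, 2/5],
b = (-58/15, -16/15, -146/105).
Solving gives a_0 = -61/35, a_1 = -8/5, a_2 = -4/7, so
  g(x) = -4*x^2/7 - 8*x/5 - 61/35.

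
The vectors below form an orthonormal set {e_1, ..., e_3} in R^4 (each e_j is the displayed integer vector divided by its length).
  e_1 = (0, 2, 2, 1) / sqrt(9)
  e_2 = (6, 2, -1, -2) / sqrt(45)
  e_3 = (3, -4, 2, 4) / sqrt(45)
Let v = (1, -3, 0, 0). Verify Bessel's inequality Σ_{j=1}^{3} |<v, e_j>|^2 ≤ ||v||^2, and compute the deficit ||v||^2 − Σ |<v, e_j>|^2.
Σ |<v, e_j>|^2 = 9; ||v||^2 = 10; deficit = 1

Write each e_j = u_j / sqrt(<u_j, u_j>) where u_j is the displayed integer vector. Then <v, e_j> = <v, u_j> / sqrt(<u_j, u_j>), so |<v, e_j>|^2 = <v, u_j>^2 / <u_j, u_j>.
Coefficients: <v, e_1> = -6/sqrt(9), <v, e_2> = 0/sqrt(45), <v, e_3> = 15/sqrt(45).
Square and sum: Σ |<v, e_j>|^2 = 9.
Compute ||v||^2 = v·v = 10.
Deficit = 10 − 9 = 1 ≥ 0, confirming Bessel's inequality. (The deficit equals ||v − Σ <v,e_j> e_j||^2, the squared distance from v to span{e_j}.)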